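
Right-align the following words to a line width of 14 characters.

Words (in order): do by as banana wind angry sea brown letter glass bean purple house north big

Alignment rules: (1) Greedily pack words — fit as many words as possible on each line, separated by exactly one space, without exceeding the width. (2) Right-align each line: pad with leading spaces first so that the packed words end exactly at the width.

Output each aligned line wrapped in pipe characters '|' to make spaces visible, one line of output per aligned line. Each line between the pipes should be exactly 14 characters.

Answer: |      do by as|
|   banana wind|
|     angry sea|
|  brown letter|
|    glass bean|
|  purple house|
|     north big|

Derivation:
Line 1: ['do', 'by', 'as'] (min_width=8, slack=6)
Line 2: ['banana', 'wind'] (min_width=11, slack=3)
Line 3: ['angry', 'sea'] (min_width=9, slack=5)
Line 4: ['brown', 'letter'] (min_width=12, slack=2)
Line 5: ['glass', 'bean'] (min_width=10, slack=4)
Line 6: ['purple', 'house'] (min_width=12, slack=2)
Line 7: ['north', 'big'] (min_width=9, slack=5)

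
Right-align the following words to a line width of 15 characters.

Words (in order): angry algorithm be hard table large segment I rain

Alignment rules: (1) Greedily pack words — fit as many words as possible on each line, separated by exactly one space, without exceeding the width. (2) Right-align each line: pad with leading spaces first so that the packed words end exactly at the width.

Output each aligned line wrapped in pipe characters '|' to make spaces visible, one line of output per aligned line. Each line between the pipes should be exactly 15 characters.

Line 1: ['angry', 'algorithm'] (min_width=15, slack=0)
Line 2: ['be', 'hard', 'table'] (min_width=13, slack=2)
Line 3: ['large', 'segment', 'I'] (min_width=15, slack=0)
Line 4: ['rain'] (min_width=4, slack=11)

Answer: |angry algorithm|
|  be hard table|
|large segment I|
|           rain|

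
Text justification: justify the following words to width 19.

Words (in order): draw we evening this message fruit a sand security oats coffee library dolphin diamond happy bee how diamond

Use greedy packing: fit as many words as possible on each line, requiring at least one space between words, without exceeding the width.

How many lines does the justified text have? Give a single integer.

Answer: 7

Derivation:
Line 1: ['draw', 'we', 'evening'] (min_width=15, slack=4)
Line 2: ['this', 'message', 'fruit'] (min_width=18, slack=1)
Line 3: ['a', 'sand', 'security'] (min_width=15, slack=4)
Line 4: ['oats', 'coffee', 'library'] (min_width=19, slack=0)
Line 5: ['dolphin', 'diamond'] (min_width=15, slack=4)
Line 6: ['happy', 'bee', 'how'] (min_width=13, slack=6)
Line 7: ['diamond'] (min_width=7, slack=12)
Total lines: 7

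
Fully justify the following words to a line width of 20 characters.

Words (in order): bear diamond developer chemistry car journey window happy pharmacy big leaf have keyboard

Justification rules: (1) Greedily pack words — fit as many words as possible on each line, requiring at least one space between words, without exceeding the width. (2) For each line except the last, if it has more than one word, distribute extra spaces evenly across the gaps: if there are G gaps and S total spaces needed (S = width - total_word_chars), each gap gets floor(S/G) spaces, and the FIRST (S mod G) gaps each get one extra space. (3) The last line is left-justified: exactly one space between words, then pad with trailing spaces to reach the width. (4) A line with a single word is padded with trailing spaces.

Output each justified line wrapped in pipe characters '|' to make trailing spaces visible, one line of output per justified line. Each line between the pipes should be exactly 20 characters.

Line 1: ['bear', 'diamond'] (min_width=12, slack=8)
Line 2: ['developer', 'chemistry'] (min_width=19, slack=1)
Line 3: ['car', 'journey', 'window'] (min_width=18, slack=2)
Line 4: ['happy', 'pharmacy', 'big'] (min_width=18, slack=2)
Line 5: ['leaf', 'have', 'keyboard'] (min_width=18, slack=2)

Answer: |bear         diamond|
|developer  chemistry|
|car  journey  window|
|happy  pharmacy  big|
|leaf have keyboard  |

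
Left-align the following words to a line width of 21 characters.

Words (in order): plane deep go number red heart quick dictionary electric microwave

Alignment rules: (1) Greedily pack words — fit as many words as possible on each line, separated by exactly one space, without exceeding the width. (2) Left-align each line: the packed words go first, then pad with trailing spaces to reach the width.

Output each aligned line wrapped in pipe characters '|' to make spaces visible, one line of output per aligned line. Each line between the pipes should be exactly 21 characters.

Line 1: ['plane', 'deep', 'go', 'number'] (min_width=20, slack=1)
Line 2: ['red', 'heart', 'quick'] (min_width=15, slack=6)
Line 3: ['dictionary', 'electric'] (min_width=19, slack=2)
Line 4: ['microwave'] (min_width=9, slack=12)

Answer: |plane deep go number |
|red heart quick      |
|dictionary electric  |
|microwave            |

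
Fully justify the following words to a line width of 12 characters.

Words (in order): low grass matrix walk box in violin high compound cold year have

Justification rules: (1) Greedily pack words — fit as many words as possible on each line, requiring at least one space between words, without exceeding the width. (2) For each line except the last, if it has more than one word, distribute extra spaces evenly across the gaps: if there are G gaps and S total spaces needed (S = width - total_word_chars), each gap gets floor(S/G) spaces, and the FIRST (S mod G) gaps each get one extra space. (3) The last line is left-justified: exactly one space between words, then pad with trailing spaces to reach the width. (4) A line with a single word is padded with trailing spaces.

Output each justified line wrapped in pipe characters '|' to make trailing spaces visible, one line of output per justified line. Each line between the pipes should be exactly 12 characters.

Line 1: ['low', 'grass'] (min_width=9, slack=3)
Line 2: ['matrix', 'walk'] (min_width=11, slack=1)
Line 3: ['box', 'in'] (min_width=6, slack=6)
Line 4: ['violin', 'high'] (min_width=11, slack=1)
Line 5: ['compound'] (min_width=8, slack=4)
Line 6: ['cold', 'year'] (min_width=9, slack=3)
Line 7: ['have'] (min_width=4, slack=8)

Answer: |low    grass|
|matrix  walk|
|box       in|
|violin  high|
|compound    |
|cold    year|
|have        |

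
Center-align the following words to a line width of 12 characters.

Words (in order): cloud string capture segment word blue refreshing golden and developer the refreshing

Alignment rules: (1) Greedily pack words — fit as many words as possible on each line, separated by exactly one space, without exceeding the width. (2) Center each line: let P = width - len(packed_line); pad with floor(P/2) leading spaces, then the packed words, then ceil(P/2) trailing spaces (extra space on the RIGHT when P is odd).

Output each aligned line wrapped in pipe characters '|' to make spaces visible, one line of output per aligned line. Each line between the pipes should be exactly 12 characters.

Answer: |cloud string|
|  capture   |
|segment word|
|    blue    |
| refreshing |
| golden and |
| developer  |
|    the     |
| refreshing |

Derivation:
Line 1: ['cloud', 'string'] (min_width=12, slack=0)
Line 2: ['capture'] (min_width=7, slack=5)
Line 3: ['segment', 'word'] (min_width=12, slack=0)
Line 4: ['blue'] (min_width=4, slack=8)
Line 5: ['refreshing'] (min_width=10, slack=2)
Line 6: ['golden', 'and'] (min_width=10, slack=2)
Line 7: ['developer'] (min_width=9, slack=3)
Line 8: ['the'] (min_width=3, slack=9)
Line 9: ['refreshing'] (min_width=10, slack=2)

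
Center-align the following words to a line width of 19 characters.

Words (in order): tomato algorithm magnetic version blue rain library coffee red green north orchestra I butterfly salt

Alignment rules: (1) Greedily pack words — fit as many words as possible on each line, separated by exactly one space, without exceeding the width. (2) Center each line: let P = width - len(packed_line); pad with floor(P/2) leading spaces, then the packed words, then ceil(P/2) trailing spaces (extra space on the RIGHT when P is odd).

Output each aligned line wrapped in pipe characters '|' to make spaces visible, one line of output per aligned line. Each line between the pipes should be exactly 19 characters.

Answer: | tomato algorithm  |
| magnetic version  |
| blue rain library |
| coffee red green  |
| north orchestra I |
|  butterfly salt   |

Derivation:
Line 1: ['tomato', 'algorithm'] (min_width=16, slack=3)
Line 2: ['magnetic', 'version'] (min_width=16, slack=3)
Line 3: ['blue', 'rain', 'library'] (min_width=17, slack=2)
Line 4: ['coffee', 'red', 'green'] (min_width=16, slack=3)
Line 5: ['north', 'orchestra', 'I'] (min_width=17, slack=2)
Line 6: ['butterfly', 'salt'] (min_width=14, slack=5)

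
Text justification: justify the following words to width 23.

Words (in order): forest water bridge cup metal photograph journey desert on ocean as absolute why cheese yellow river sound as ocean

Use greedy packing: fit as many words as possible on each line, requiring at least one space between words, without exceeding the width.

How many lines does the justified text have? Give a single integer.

Answer: 6

Derivation:
Line 1: ['forest', 'water', 'bridge', 'cup'] (min_width=23, slack=0)
Line 2: ['metal', 'photograph'] (min_width=16, slack=7)
Line 3: ['journey', 'desert', 'on', 'ocean'] (min_width=23, slack=0)
Line 4: ['as', 'absolute', 'why', 'cheese'] (min_width=22, slack=1)
Line 5: ['yellow', 'river', 'sound', 'as'] (min_width=21, slack=2)
Line 6: ['ocean'] (min_width=5, slack=18)
Total lines: 6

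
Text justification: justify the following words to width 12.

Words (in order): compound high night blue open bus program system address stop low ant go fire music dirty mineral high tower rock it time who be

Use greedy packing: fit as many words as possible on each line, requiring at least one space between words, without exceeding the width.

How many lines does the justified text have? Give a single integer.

Answer: 13

Derivation:
Line 1: ['compound'] (min_width=8, slack=4)
Line 2: ['high', 'night'] (min_width=10, slack=2)
Line 3: ['blue', 'open'] (min_width=9, slack=3)
Line 4: ['bus', 'program'] (min_width=11, slack=1)
Line 5: ['system'] (min_width=6, slack=6)
Line 6: ['address', 'stop'] (min_width=12, slack=0)
Line 7: ['low', 'ant', 'go'] (min_width=10, slack=2)
Line 8: ['fire', 'music'] (min_width=10, slack=2)
Line 9: ['dirty'] (min_width=5, slack=7)
Line 10: ['mineral', 'high'] (min_width=12, slack=0)
Line 11: ['tower', 'rock'] (min_width=10, slack=2)
Line 12: ['it', 'time', 'who'] (min_width=11, slack=1)
Line 13: ['be'] (min_width=2, slack=10)
Total lines: 13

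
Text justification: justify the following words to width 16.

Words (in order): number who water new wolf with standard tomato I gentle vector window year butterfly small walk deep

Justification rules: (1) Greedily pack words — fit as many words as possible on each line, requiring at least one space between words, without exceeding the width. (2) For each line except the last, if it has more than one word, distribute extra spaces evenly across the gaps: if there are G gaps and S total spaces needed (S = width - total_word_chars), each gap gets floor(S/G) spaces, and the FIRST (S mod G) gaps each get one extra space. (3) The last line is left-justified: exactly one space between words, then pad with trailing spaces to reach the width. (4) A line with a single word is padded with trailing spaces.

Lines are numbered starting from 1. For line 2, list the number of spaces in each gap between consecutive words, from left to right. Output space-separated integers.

Answer: 3 2

Derivation:
Line 1: ['number', 'who', 'water'] (min_width=16, slack=0)
Line 2: ['new', 'wolf', 'with'] (min_width=13, slack=3)
Line 3: ['standard', 'tomato'] (min_width=15, slack=1)
Line 4: ['I', 'gentle', 'vector'] (min_width=15, slack=1)
Line 5: ['window', 'year'] (min_width=11, slack=5)
Line 6: ['butterfly', 'small'] (min_width=15, slack=1)
Line 7: ['walk', 'deep'] (min_width=9, slack=7)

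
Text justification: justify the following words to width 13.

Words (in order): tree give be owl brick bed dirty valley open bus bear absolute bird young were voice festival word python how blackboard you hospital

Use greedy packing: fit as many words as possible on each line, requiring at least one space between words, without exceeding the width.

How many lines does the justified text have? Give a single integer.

Line 1: ['tree', 'give', 'be'] (min_width=12, slack=1)
Line 2: ['owl', 'brick', 'bed'] (min_width=13, slack=0)
Line 3: ['dirty', 'valley'] (min_width=12, slack=1)
Line 4: ['open', 'bus', 'bear'] (min_width=13, slack=0)
Line 5: ['absolute', 'bird'] (min_width=13, slack=0)
Line 6: ['young', 'were'] (min_width=10, slack=3)
Line 7: ['voice'] (min_width=5, slack=8)
Line 8: ['festival', 'word'] (min_width=13, slack=0)
Line 9: ['python', 'how'] (min_width=10, slack=3)
Line 10: ['blackboard'] (min_width=10, slack=3)
Line 11: ['you', 'hospital'] (min_width=12, slack=1)
Total lines: 11

Answer: 11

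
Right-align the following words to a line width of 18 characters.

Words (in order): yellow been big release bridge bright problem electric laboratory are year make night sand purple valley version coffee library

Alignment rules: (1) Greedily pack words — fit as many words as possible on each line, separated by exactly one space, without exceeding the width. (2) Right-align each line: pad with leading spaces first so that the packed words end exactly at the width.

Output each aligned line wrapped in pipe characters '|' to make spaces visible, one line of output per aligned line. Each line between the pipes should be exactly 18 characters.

Answer: |   yellow been big|
|    release bridge|
|    bright problem|
|          electric|
|    laboratory are|
|   year make night|
|sand purple valley|
|    version coffee|
|           library|

Derivation:
Line 1: ['yellow', 'been', 'big'] (min_width=15, slack=3)
Line 2: ['release', 'bridge'] (min_width=14, slack=4)
Line 3: ['bright', 'problem'] (min_width=14, slack=4)
Line 4: ['electric'] (min_width=8, slack=10)
Line 5: ['laboratory', 'are'] (min_width=14, slack=4)
Line 6: ['year', 'make', 'night'] (min_width=15, slack=3)
Line 7: ['sand', 'purple', 'valley'] (min_width=18, slack=0)
Line 8: ['version', 'coffee'] (min_width=14, slack=4)
Line 9: ['library'] (min_width=7, slack=11)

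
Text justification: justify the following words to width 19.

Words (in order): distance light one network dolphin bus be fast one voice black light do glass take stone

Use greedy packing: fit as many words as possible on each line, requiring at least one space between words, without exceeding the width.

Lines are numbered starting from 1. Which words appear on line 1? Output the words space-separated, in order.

Answer: distance light one

Derivation:
Line 1: ['distance', 'light', 'one'] (min_width=18, slack=1)
Line 2: ['network', 'dolphin', 'bus'] (min_width=19, slack=0)
Line 3: ['be', 'fast', 'one', 'voice'] (min_width=17, slack=2)
Line 4: ['black', 'light', 'do'] (min_width=14, slack=5)
Line 5: ['glass', 'take', 'stone'] (min_width=16, slack=3)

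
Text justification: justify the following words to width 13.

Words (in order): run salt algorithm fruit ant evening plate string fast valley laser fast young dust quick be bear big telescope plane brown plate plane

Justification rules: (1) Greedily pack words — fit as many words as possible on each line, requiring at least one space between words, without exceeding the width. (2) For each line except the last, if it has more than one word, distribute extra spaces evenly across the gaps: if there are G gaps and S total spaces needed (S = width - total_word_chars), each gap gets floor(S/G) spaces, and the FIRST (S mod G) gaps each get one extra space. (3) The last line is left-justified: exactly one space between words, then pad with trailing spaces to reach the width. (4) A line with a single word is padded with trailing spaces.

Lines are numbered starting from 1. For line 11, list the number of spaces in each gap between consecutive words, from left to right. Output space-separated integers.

Answer: 3

Derivation:
Line 1: ['run', 'salt'] (min_width=8, slack=5)
Line 2: ['algorithm'] (min_width=9, slack=4)
Line 3: ['fruit', 'ant'] (min_width=9, slack=4)
Line 4: ['evening', 'plate'] (min_width=13, slack=0)
Line 5: ['string', 'fast'] (min_width=11, slack=2)
Line 6: ['valley', 'laser'] (min_width=12, slack=1)
Line 7: ['fast', 'young'] (min_width=10, slack=3)
Line 8: ['dust', 'quick', 'be'] (min_width=13, slack=0)
Line 9: ['bear', 'big'] (min_width=8, slack=5)
Line 10: ['telescope'] (min_width=9, slack=4)
Line 11: ['plane', 'brown'] (min_width=11, slack=2)
Line 12: ['plate', 'plane'] (min_width=11, slack=2)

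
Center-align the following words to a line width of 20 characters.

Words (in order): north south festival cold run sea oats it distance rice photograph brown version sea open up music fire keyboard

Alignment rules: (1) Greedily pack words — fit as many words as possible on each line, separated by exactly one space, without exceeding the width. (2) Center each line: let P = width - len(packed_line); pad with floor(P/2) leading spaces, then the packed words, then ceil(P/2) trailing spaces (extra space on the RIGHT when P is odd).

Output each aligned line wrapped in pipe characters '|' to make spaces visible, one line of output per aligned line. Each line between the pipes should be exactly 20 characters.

Line 1: ['north', 'south', 'festival'] (min_width=20, slack=0)
Line 2: ['cold', 'run', 'sea', 'oats', 'it'] (min_width=20, slack=0)
Line 3: ['distance', 'rice'] (min_width=13, slack=7)
Line 4: ['photograph', 'brown'] (min_width=16, slack=4)
Line 5: ['version', 'sea', 'open', 'up'] (min_width=19, slack=1)
Line 6: ['music', 'fire', 'keyboard'] (min_width=19, slack=1)

Answer: |north south festival|
|cold run sea oats it|
|   distance rice    |
|  photograph brown  |
|version sea open up |
|music fire keyboard |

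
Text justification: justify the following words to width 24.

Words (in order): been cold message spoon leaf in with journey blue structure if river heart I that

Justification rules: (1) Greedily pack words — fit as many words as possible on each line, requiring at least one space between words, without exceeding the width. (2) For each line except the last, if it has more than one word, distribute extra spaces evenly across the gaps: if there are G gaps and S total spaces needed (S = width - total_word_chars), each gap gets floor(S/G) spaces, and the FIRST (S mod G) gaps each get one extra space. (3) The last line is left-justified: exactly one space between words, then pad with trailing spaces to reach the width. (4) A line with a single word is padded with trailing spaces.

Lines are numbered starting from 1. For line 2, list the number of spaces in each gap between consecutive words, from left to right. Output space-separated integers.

Answer: 3 2 2

Derivation:
Line 1: ['been', 'cold', 'message', 'spoon'] (min_width=23, slack=1)
Line 2: ['leaf', 'in', 'with', 'journey'] (min_width=20, slack=4)
Line 3: ['blue', 'structure', 'if', 'river'] (min_width=23, slack=1)
Line 4: ['heart', 'I', 'that'] (min_width=12, slack=12)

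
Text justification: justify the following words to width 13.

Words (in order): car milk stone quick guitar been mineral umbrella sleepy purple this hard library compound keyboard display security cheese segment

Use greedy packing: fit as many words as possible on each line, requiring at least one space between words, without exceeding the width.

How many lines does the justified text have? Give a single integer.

Line 1: ['car', 'milk'] (min_width=8, slack=5)
Line 2: ['stone', 'quick'] (min_width=11, slack=2)
Line 3: ['guitar', 'been'] (min_width=11, slack=2)
Line 4: ['mineral'] (min_width=7, slack=6)
Line 5: ['umbrella'] (min_width=8, slack=5)
Line 6: ['sleepy', 'purple'] (min_width=13, slack=0)
Line 7: ['this', 'hard'] (min_width=9, slack=4)
Line 8: ['library'] (min_width=7, slack=6)
Line 9: ['compound'] (min_width=8, slack=5)
Line 10: ['keyboard'] (min_width=8, slack=5)
Line 11: ['display'] (min_width=7, slack=6)
Line 12: ['security'] (min_width=8, slack=5)
Line 13: ['cheese'] (min_width=6, slack=7)
Line 14: ['segment'] (min_width=7, slack=6)
Total lines: 14

Answer: 14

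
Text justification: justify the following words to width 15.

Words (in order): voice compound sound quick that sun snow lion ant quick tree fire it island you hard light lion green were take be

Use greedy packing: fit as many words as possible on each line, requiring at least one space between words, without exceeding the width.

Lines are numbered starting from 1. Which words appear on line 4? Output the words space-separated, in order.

Answer: lion ant quick

Derivation:
Line 1: ['voice', 'compound'] (min_width=14, slack=1)
Line 2: ['sound', 'quick'] (min_width=11, slack=4)
Line 3: ['that', 'sun', 'snow'] (min_width=13, slack=2)
Line 4: ['lion', 'ant', 'quick'] (min_width=14, slack=1)
Line 5: ['tree', 'fire', 'it'] (min_width=12, slack=3)
Line 6: ['island', 'you', 'hard'] (min_width=15, slack=0)
Line 7: ['light', 'lion'] (min_width=10, slack=5)
Line 8: ['green', 'were', 'take'] (min_width=15, slack=0)
Line 9: ['be'] (min_width=2, slack=13)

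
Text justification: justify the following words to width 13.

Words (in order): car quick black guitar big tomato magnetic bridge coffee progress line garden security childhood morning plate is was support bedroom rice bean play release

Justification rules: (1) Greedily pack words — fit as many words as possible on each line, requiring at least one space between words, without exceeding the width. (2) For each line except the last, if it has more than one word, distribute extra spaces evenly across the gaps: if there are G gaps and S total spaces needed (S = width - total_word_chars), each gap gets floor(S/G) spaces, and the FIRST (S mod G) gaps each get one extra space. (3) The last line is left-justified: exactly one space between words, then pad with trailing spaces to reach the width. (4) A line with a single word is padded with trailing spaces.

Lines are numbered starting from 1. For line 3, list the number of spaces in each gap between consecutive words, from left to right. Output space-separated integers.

Answer: 4

Derivation:
Line 1: ['car', 'quick'] (min_width=9, slack=4)
Line 2: ['black', 'guitar'] (min_width=12, slack=1)
Line 3: ['big', 'tomato'] (min_width=10, slack=3)
Line 4: ['magnetic'] (min_width=8, slack=5)
Line 5: ['bridge', 'coffee'] (min_width=13, slack=0)
Line 6: ['progress', 'line'] (min_width=13, slack=0)
Line 7: ['garden'] (min_width=6, slack=7)
Line 8: ['security'] (min_width=8, slack=5)
Line 9: ['childhood'] (min_width=9, slack=4)
Line 10: ['morning', 'plate'] (min_width=13, slack=0)
Line 11: ['is', 'was'] (min_width=6, slack=7)
Line 12: ['support'] (min_width=7, slack=6)
Line 13: ['bedroom', 'rice'] (min_width=12, slack=1)
Line 14: ['bean', 'play'] (min_width=9, slack=4)
Line 15: ['release'] (min_width=7, slack=6)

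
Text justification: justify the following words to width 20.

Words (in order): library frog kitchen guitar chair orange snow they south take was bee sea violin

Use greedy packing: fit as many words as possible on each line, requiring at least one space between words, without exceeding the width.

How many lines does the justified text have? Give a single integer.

Line 1: ['library', 'frog', 'kitchen'] (min_width=20, slack=0)
Line 2: ['guitar', 'chair', 'orange'] (min_width=19, slack=1)
Line 3: ['snow', 'they', 'south', 'take'] (min_width=20, slack=0)
Line 4: ['was', 'bee', 'sea', 'violin'] (min_width=18, slack=2)
Total lines: 4

Answer: 4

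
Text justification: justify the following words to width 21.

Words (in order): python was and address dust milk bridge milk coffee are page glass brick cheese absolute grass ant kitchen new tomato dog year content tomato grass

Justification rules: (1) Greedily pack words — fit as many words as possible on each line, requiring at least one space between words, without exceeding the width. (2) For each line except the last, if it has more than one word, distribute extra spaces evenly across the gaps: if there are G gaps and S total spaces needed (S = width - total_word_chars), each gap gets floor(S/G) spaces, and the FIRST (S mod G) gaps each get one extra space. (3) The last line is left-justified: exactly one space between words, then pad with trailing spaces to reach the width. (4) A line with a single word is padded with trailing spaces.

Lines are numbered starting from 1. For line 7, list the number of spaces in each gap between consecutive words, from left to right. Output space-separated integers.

Line 1: ['python', 'was', 'and'] (min_width=14, slack=7)
Line 2: ['address', 'dust', 'milk'] (min_width=17, slack=4)
Line 3: ['bridge', 'milk', 'coffee'] (min_width=18, slack=3)
Line 4: ['are', 'page', 'glass', 'brick'] (min_width=20, slack=1)
Line 5: ['cheese', 'absolute', 'grass'] (min_width=21, slack=0)
Line 6: ['ant', 'kitchen', 'new'] (min_width=15, slack=6)
Line 7: ['tomato', 'dog', 'year'] (min_width=15, slack=6)
Line 8: ['content', 'tomato', 'grass'] (min_width=20, slack=1)

Answer: 4 4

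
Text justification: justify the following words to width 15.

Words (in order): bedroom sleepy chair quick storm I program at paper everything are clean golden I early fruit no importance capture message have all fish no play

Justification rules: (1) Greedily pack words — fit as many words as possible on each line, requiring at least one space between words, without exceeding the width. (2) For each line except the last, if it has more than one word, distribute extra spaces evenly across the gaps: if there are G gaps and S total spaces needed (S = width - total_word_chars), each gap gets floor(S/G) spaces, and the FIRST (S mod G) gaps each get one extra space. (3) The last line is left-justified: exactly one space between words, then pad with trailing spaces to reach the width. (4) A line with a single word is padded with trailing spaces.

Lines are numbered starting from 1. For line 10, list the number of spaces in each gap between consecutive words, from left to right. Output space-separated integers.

Answer: 2 2

Derivation:
Line 1: ['bedroom', 'sleepy'] (min_width=14, slack=1)
Line 2: ['chair', 'quick'] (min_width=11, slack=4)
Line 3: ['storm', 'I', 'program'] (min_width=15, slack=0)
Line 4: ['at', 'paper'] (min_width=8, slack=7)
Line 5: ['everything', 'are'] (min_width=14, slack=1)
Line 6: ['clean', 'golden', 'I'] (min_width=14, slack=1)
Line 7: ['early', 'fruit', 'no'] (min_width=14, slack=1)
Line 8: ['importance'] (min_width=10, slack=5)
Line 9: ['capture', 'message'] (min_width=15, slack=0)
Line 10: ['have', 'all', 'fish'] (min_width=13, slack=2)
Line 11: ['no', 'play'] (min_width=7, slack=8)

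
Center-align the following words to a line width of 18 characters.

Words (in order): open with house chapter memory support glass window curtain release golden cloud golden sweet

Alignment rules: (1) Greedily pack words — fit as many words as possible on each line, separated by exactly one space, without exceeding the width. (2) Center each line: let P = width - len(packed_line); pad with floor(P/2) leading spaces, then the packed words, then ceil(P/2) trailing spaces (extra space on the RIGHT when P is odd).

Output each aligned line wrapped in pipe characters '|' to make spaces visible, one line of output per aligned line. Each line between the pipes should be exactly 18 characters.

Line 1: ['open', 'with', 'house'] (min_width=15, slack=3)
Line 2: ['chapter', 'memory'] (min_width=14, slack=4)
Line 3: ['support', 'glass'] (min_width=13, slack=5)
Line 4: ['window', 'curtain'] (min_width=14, slack=4)
Line 5: ['release', 'golden'] (min_width=14, slack=4)
Line 6: ['cloud', 'golden', 'sweet'] (min_width=18, slack=0)

Answer: | open with house  |
|  chapter memory  |
|  support glass   |
|  window curtain  |
|  release golden  |
|cloud golden sweet|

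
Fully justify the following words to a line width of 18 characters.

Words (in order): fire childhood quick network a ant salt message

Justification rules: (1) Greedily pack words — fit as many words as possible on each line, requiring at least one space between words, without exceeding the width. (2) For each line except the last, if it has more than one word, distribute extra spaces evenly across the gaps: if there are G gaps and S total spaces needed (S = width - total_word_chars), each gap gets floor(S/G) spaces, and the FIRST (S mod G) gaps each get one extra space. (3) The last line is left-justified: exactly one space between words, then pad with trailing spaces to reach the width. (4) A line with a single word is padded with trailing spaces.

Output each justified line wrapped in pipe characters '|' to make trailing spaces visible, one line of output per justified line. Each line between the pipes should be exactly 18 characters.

Line 1: ['fire', 'childhood'] (min_width=14, slack=4)
Line 2: ['quick', 'network', 'a'] (min_width=15, slack=3)
Line 3: ['ant', 'salt', 'message'] (min_width=16, slack=2)

Answer: |fire     childhood|
|quick   network  a|
|ant salt message  |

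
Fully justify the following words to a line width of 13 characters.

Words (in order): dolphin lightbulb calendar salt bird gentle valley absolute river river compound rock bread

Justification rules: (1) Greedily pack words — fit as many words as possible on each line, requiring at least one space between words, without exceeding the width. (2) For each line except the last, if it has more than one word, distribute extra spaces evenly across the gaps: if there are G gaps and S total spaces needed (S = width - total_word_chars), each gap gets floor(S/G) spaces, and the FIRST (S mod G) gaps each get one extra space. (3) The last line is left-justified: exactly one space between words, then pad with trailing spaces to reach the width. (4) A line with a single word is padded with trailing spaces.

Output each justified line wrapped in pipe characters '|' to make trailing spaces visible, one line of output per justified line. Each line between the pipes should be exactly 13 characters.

Answer: |dolphin      |
|lightbulb    |
|calendar salt|
|bird   gentle|
|valley       |
|absolute     |
|river   river|
|compound rock|
|bread        |

Derivation:
Line 1: ['dolphin'] (min_width=7, slack=6)
Line 2: ['lightbulb'] (min_width=9, slack=4)
Line 3: ['calendar', 'salt'] (min_width=13, slack=0)
Line 4: ['bird', 'gentle'] (min_width=11, slack=2)
Line 5: ['valley'] (min_width=6, slack=7)
Line 6: ['absolute'] (min_width=8, slack=5)
Line 7: ['river', 'river'] (min_width=11, slack=2)
Line 8: ['compound', 'rock'] (min_width=13, slack=0)
Line 9: ['bread'] (min_width=5, slack=8)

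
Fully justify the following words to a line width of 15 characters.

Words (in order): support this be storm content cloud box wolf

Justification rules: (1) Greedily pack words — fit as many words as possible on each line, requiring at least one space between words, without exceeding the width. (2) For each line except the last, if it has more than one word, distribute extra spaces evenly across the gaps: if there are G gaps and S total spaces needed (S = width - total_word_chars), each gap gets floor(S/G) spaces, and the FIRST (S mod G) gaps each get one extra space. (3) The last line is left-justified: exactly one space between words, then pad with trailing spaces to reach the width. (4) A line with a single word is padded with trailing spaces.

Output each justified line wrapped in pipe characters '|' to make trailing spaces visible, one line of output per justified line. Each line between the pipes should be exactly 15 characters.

Answer: |support this be|
|storm   content|
|cloud box wolf |

Derivation:
Line 1: ['support', 'this', 'be'] (min_width=15, slack=0)
Line 2: ['storm', 'content'] (min_width=13, slack=2)
Line 3: ['cloud', 'box', 'wolf'] (min_width=14, slack=1)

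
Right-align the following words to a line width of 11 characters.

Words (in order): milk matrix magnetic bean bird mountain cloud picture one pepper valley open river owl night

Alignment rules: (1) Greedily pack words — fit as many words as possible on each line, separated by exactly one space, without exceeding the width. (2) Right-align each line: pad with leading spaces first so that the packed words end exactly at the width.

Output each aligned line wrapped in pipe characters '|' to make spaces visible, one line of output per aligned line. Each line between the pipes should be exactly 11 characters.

Line 1: ['milk', 'matrix'] (min_width=11, slack=0)
Line 2: ['magnetic'] (min_width=8, slack=3)
Line 3: ['bean', 'bird'] (min_width=9, slack=2)
Line 4: ['mountain'] (min_width=8, slack=3)
Line 5: ['cloud'] (min_width=5, slack=6)
Line 6: ['picture', 'one'] (min_width=11, slack=0)
Line 7: ['pepper'] (min_width=6, slack=5)
Line 8: ['valley', 'open'] (min_width=11, slack=0)
Line 9: ['river', 'owl'] (min_width=9, slack=2)
Line 10: ['night'] (min_width=5, slack=6)

Answer: |milk matrix|
|   magnetic|
|  bean bird|
|   mountain|
|      cloud|
|picture one|
|     pepper|
|valley open|
|  river owl|
|      night|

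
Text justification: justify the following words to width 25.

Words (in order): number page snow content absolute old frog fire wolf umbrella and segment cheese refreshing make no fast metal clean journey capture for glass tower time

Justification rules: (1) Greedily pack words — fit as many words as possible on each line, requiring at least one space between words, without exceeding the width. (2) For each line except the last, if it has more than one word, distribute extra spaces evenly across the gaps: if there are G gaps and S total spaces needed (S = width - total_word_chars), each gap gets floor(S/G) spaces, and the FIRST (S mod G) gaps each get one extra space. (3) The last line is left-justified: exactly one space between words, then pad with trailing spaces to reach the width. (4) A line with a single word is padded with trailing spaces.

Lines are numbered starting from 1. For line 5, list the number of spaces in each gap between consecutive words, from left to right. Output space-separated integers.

Line 1: ['number', 'page', 'snow', 'content'] (min_width=24, slack=1)
Line 2: ['absolute', 'old', 'frog', 'fire'] (min_width=22, slack=3)
Line 3: ['wolf', 'umbrella', 'and', 'segment'] (min_width=25, slack=0)
Line 4: ['cheese', 'refreshing', 'make', 'no'] (min_width=25, slack=0)
Line 5: ['fast', 'metal', 'clean', 'journey'] (min_width=24, slack=1)
Line 6: ['capture', 'for', 'glass', 'tower'] (min_width=23, slack=2)
Line 7: ['time'] (min_width=4, slack=21)

Answer: 2 1 1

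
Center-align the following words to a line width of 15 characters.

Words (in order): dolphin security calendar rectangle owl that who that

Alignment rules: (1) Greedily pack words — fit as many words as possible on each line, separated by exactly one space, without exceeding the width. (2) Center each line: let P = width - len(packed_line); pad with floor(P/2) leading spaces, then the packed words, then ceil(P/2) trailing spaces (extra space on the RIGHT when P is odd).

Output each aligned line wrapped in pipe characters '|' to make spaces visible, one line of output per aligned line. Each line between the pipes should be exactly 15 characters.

Answer: |    dolphin    |
|   security    |
|   calendar    |
| rectangle owl |
| that who that |

Derivation:
Line 1: ['dolphin'] (min_width=7, slack=8)
Line 2: ['security'] (min_width=8, slack=7)
Line 3: ['calendar'] (min_width=8, slack=7)
Line 4: ['rectangle', 'owl'] (min_width=13, slack=2)
Line 5: ['that', 'who', 'that'] (min_width=13, slack=2)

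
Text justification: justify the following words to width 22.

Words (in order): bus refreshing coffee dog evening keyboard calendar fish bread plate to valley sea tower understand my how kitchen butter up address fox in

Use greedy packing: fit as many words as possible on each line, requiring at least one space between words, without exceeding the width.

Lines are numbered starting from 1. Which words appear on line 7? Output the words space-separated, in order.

Line 1: ['bus', 'refreshing', 'coffee'] (min_width=21, slack=1)
Line 2: ['dog', 'evening', 'keyboard'] (min_width=20, slack=2)
Line 3: ['calendar', 'fish', 'bread'] (min_width=19, slack=3)
Line 4: ['plate', 'to', 'valley', 'sea'] (min_width=19, slack=3)
Line 5: ['tower', 'understand', 'my'] (min_width=19, slack=3)
Line 6: ['how', 'kitchen', 'butter', 'up'] (min_width=21, slack=1)
Line 7: ['address', 'fox', 'in'] (min_width=14, slack=8)

Answer: address fox in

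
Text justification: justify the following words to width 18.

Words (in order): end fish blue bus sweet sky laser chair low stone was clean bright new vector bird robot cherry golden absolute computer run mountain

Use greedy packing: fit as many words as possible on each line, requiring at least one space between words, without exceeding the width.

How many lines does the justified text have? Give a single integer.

Line 1: ['end', 'fish', 'blue', 'bus'] (min_width=17, slack=1)
Line 2: ['sweet', 'sky', 'laser'] (min_width=15, slack=3)
Line 3: ['chair', 'low', 'stone'] (min_width=15, slack=3)
Line 4: ['was', 'clean', 'bright'] (min_width=16, slack=2)
Line 5: ['new', 'vector', 'bird'] (min_width=15, slack=3)
Line 6: ['robot', 'cherry'] (min_width=12, slack=6)
Line 7: ['golden', 'absolute'] (min_width=15, slack=3)
Line 8: ['computer', 'run'] (min_width=12, slack=6)
Line 9: ['mountain'] (min_width=8, slack=10)
Total lines: 9

Answer: 9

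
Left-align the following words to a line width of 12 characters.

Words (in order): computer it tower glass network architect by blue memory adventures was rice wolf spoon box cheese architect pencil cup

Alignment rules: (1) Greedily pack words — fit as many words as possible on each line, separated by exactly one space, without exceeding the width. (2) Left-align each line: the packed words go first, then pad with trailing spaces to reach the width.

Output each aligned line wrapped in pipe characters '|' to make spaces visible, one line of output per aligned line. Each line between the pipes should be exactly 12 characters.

Answer: |computer it |
|tower glass |
|network     |
|architect by|
|blue memory |
|adventures  |
|was rice    |
|wolf spoon  |
|box cheese  |
|architect   |
|pencil cup  |

Derivation:
Line 1: ['computer', 'it'] (min_width=11, slack=1)
Line 2: ['tower', 'glass'] (min_width=11, slack=1)
Line 3: ['network'] (min_width=7, slack=5)
Line 4: ['architect', 'by'] (min_width=12, slack=0)
Line 5: ['blue', 'memory'] (min_width=11, slack=1)
Line 6: ['adventures'] (min_width=10, slack=2)
Line 7: ['was', 'rice'] (min_width=8, slack=4)
Line 8: ['wolf', 'spoon'] (min_width=10, slack=2)
Line 9: ['box', 'cheese'] (min_width=10, slack=2)
Line 10: ['architect'] (min_width=9, slack=3)
Line 11: ['pencil', 'cup'] (min_width=10, slack=2)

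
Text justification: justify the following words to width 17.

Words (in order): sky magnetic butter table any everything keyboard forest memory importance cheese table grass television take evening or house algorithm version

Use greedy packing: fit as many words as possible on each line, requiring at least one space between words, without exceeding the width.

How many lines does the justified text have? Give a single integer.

Answer: 10

Derivation:
Line 1: ['sky', 'magnetic'] (min_width=12, slack=5)
Line 2: ['butter', 'table', 'any'] (min_width=16, slack=1)
Line 3: ['everything'] (min_width=10, slack=7)
Line 4: ['keyboard', 'forest'] (min_width=15, slack=2)
Line 5: ['memory', 'importance'] (min_width=17, slack=0)
Line 6: ['cheese', 'table'] (min_width=12, slack=5)
Line 7: ['grass', 'television'] (min_width=16, slack=1)
Line 8: ['take', 'evening', 'or'] (min_width=15, slack=2)
Line 9: ['house', 'algorithm'] (min_width=15, slack=2)
Line 10: ['version'] (min_width=7, slack=10)
Total lines: 10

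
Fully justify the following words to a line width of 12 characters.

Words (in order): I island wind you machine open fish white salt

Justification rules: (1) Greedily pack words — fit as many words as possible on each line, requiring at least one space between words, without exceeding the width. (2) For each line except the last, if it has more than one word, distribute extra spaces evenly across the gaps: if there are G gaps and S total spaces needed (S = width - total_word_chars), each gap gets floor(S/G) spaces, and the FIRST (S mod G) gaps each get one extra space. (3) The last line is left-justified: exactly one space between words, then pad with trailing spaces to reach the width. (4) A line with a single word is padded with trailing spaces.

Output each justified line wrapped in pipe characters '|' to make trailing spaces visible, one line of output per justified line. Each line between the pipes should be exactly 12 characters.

Answer: |I     island|
|wind     you|
|machine open|
|fish   white|
|salt        |

Derivation:
Line 1: ['I', 'island'] (min_width=8, slack=4)
Line 2: ['wind', 'you'] (min_width=8, slack=4)
Line 3: ['machine', 'open'] (min_width=12, slack=0)
Line 4: ['fish', 'white'] (min_width=10, slack=2)
Line 5: ['salt'] (min_width=4, slack=8)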